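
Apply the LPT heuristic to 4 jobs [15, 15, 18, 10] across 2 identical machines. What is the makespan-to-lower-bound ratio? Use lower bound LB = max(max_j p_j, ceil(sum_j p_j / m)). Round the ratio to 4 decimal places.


LPT order: [18, 15, 15, 10]
Machine loads after assignment: [28, 30]
LPT makespan = 30
Lower bound = max(max_job, ceil(total/2)) = max(18, 29) = 29
Ratio = 30 / 29 = 1.0345

1.0345


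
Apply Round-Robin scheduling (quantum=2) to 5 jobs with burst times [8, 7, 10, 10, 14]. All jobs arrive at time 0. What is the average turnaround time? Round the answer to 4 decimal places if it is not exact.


Time quantum = 2
Execution trace:
  J1 runs 2 units, time = 2
  J2 runs 2 units, time = 4
  J3 runs 2 units, time = 6
  J4 runs 2 units, time = 8
  J5 runs 2 units, time = 10
  J1 runs 2 units, time = 12
  J2 runs 2 units, time = 14
  J3 runs 2 units, time = 16
  J4 runs 2 units, time = 18
  J5 runs 2 units, time = 20
  J1 runs 2 units, time = 22
  J2 runs 2 units, time = 24
  J3 runs 2 units, time = 26
  J4 runs 2 units, time = 28
  J5 runs 2 units, time = 30
  J1 runs 2 units, time = 32
  J2 runs 1 units, time = 33
  J3 runs 2 units, time = 35
  J4 runs 2 units, time = 37
  J5 runs 2 units, time = 39
  J3 runs 2 units, time = 41
  J4 runs 2 units, time = 43
  J5 runs 2 units, time = 45
  J5 runs 2 units, time = 47
  J5 runs 2 units, time = 49
Finish times: [32, 33, 41, 43, 49]
Average turnaround = 198/5 = 39.6

39.6


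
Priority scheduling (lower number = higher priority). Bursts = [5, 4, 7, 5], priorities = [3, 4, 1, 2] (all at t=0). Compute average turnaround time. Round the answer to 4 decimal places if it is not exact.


Sort by priority (ascending = highest first):
Order: [(1, 7), (2, 5), (3, 5), (4, 4)]
Completion times:
  Priority 1, burst=7, C=7
  Priority 2, burst=5, C=12
  Priority 3, burst=5, C=17
  Priority 4, burst=4, C=21
Average turnaround = 57/4 = 14.25

14.25


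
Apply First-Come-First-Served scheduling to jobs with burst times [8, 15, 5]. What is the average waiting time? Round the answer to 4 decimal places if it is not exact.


FCFS order (as given): [8, 15, 5]
Waiting times:
  Job 1: wait = 0
  Job 2: wait = 8
  Job 3: wait = 23
Sum of waiting times = 31
Average waiting time = 31/3 = 10.3333

10.3333


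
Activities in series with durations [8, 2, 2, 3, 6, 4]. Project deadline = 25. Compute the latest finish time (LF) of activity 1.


LF(activity 1) = deadline - sum of successor durations
Successors: activities 2 through 6 with durations [2, 2, 3, 6, 4]
Sum of successor durations = 17
LF = 25 - 17 = 8

8


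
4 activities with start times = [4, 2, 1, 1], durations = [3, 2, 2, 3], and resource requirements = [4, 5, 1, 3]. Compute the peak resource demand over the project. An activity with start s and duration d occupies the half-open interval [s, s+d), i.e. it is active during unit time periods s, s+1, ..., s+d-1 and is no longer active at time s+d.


Each activity i is active on [start_i, start_i + duration_i).
Compute total resource usage per time slot:
  t=0: active resources = [], total = 0
  t=1: active resources = [1, 3], total = 4
  t=2: active resources = [5, 1, 3], total = 9
  t=3: active resources = [5, 3], total = 8
  t=4: active resources = [4], total = 4
  t=5: active resources = [4], total = 4
  t=6: active resources = [4], total = 4
Peak resource demand = 9

9


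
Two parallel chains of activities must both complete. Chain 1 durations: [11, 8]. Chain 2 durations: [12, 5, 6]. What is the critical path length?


Path A total = 11 + 8 = 19
Path B total = 12 + 5 + 6 = 23
Critical path = longest path = max(19, 23) = 23

23


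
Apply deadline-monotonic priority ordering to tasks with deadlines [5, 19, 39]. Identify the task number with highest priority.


Sort tasks by relative deadline (ascending):
  Task 1: deadline = 5
  Task 2: deadline = 19
  Task 3: deadline = 39
Priority order (highest first): [1, 2, 3]
Highest priority task = 1

1


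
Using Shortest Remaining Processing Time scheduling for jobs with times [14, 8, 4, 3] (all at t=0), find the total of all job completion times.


Since all jobs arrive at t=0, SRPT equals SPT ordering.
SPT order: [3, 4, 8, 14]
Completion times:
  Job 1: p=3, C=3
  Job 2: p=4, C=7
  Job 3: p=8, C=15
  Job 4: p=14, C=29
Total completion time = 3 + 7 + 15 + 29 = 54

54


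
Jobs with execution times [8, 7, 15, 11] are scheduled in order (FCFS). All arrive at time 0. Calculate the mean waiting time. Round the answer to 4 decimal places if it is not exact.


FCFS order (as given): [8, 7, 15, 11]
Waiting times:
  Job 1: wait = 0
  Job 2: wait = 8
  Job 3: wait = 15
  Job 4: wait = 30
Sum of waiting times = 53
Average waiting time = 53/4 = 13.25

13.25


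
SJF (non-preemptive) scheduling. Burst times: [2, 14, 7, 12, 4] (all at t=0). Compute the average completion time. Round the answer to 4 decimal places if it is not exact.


SJF order (ascending): [2, 4, 7, 12, 14]
Completion times:
  Job 1: burst=2, C=2
  Job 2: burst=4, C=6
  Job 3: burst=7, C=13
  Job 4: burst=12, C=25
  Job 5: burst=14, C=39
Average completion = 85/5 = 17.0

17.0


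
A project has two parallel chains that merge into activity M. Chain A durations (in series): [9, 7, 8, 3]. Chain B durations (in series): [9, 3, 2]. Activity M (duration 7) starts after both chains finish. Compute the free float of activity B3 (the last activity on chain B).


ES(B3) = sum of predecessors on chain B = 12
EF(B3) = ES + duration = 12 + 2 = 14
Successor of B3 is M. ES(M) = max(sum(A), sum(B)) = max(27, 14) = 27
Free float = ES(successor) - EF(current) = 27 - 14 = 13

13


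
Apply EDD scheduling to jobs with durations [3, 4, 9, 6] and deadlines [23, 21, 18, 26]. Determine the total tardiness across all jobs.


Sort by due date (EDD order): [(9, 18), (4, 21), (3, 23), (6, 26)]
Compute completion times and tardiness:
  Job 1: p=9, d=18, C=9, tardiness=max(0,9-18)=0
  Job 2: p=4, d=21, C=13, tardiness=max(0,13-21)=0
  Job 3: p=3, d=23, C=16, tardiness=max(0,16-23)=0
  Job 4: p=6, d=26, C=22, tardiness=max(0,22-26)=0
Total tardiness = 0

0


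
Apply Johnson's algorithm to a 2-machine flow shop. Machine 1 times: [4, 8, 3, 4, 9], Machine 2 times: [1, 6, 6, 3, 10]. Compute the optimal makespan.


Apply Johnson's rule:
  Group 1 (a <= b): [(3, 3, 6), (5, 9, 10)]
  Group 2 (a > b): [(2, 8, 6), (4, 4, 3), (1, 4, 1)]
Optimal job order: [3, 5, 2, 4, 1]
Schedule:
  Job 3: M1 done at 3, M2 done at 9
  Job 5: M1 done at 12, M2 done at 22
  Job 2: M1 done at 20, M2 done at 28
  Job 4: M1 done at 24, M2 done at 31
  Job 1: M1 done at 28, M2 done at 32
Makespan = 32

32


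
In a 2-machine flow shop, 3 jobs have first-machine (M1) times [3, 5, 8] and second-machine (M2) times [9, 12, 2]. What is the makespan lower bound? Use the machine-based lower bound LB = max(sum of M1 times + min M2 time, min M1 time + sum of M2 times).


LB1 = sum(M1 times) + min(M2 times) = 16 + 2 = 18
LB2 = min(M1 times) + sum(M2 times) = 3 + 23 = 26
Lower bound = max(LB1, LB2) = max(18, 26) = 26

26


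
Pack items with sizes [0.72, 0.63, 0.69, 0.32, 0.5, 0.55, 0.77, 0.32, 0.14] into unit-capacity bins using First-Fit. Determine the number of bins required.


Place items sequentially using First-Fit:
  Item 0.72 -> new Bin 1
  Item 0.63 -> new Bin 2
  Item 0.69 -> new Bin 3
  Item 0.32 -> Bin 2 (now 0.95)
  Item 0.5 -> new Bin 4
  Item 0.55 -> new Bin 5
  Item 0.77 -> new Bin 6
  Item 0.32 -> Bin 4 (now 0.82)
  Item 0.14 -> Bin 1 (now 0.86)
Total bins used = 6

6


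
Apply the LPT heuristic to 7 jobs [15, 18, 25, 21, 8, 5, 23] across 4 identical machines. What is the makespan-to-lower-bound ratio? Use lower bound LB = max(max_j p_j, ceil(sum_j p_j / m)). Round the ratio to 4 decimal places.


LPT order: [25, 23, 21, 18, 15, 8, 5]
Machine loads after assignment: [25, 28, 29, 33]
LPT makespan = 33
Lower bound = max(max_job, ceil(total/4)) = max(25, 29) = 29
Ratio = 33 / 29 = 1.1379

1.1379


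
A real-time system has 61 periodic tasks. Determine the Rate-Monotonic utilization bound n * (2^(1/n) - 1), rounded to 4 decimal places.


Compute 2^(1/61) = 1.0114278734
Subtract 1: 1.0114278734 - 1 = 0.0114278734
Multiply by n: 61 * 0.0114278734 = 0.6971002774
Round to 4 dp: 0.6971

0.6971


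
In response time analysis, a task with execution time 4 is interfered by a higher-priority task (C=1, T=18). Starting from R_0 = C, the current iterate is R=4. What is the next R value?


R_next = C + ceil(R_prev / T_hp) * C_hp
ceil(4 / 18) = ceil(0.2222) = 1
Interference = 1 * 1 = 1
R_next = 4 + 1 = 5

5


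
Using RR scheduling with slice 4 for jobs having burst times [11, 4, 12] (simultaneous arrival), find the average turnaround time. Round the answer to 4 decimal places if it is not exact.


Time quantum = 4
Execution trace:
  J1 runs 4 units, time = 4
  J2 runs 4 units, time = 8
  J3 runs 4 units, time = 12
  J1 runs 4 units, time = 16
  J3 runs 4 units, time = 20
  J1 runs 3 units, time = 23
  J3 runs 4 units, time = 27
Finish times: [23, 8, 27]
Average turnaround = 58/3 = 19.3333

19.3333


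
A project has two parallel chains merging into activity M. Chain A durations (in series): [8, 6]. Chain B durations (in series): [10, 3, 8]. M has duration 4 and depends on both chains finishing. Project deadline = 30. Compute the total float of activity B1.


Forward pass: ES(B1) = sum of predecessors on chain B = 0
EF = ES + duration = 0 + 10 = 10
Backward pass: LF(M) = deadline = 30; LS(M) = 30 - 4 = 26
LF(B1) = LS(M) - sum(successors on chain B) = 26 - 11 = 15
LS = LF - duration = 15 - 10 = 5
Total float = LS - ES = 5 - 0 = 5

5


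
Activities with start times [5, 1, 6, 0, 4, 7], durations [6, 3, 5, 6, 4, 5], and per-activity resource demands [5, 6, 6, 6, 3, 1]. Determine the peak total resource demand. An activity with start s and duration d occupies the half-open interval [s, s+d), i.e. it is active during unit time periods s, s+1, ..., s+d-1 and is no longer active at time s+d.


Each activity i is active on [start_i, start_i + duration_i).
Compute total resource usage per time slot:
  t=0: active resources = [6], total = 6
  t=1: active resources = [6, 6], total = 12
  t=2: active resources = [6, 6], total = 12
  t=3: active resources = [6, 6], total = 12
  t=4: active resources = [6, 3], total = 9
  t=5: active resources = [5, 6, 3], total = 14
  t=6: active resources = [5, 6, 3], total = 14
  t=7: active resources = [5, 6, 3, 1], total = 15
  t=8: active resources = [5, 6, 1], total = 12
  t=9: active resources = [5, 6, 1], total = 12
  t=10: active resources = [5, 6, 1], total = 12
  t=11: active resources = [1], total = 1
Peak resource demand = 15

15


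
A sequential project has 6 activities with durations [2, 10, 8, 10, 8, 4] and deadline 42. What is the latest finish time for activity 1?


LF(activity 1) = deadline - sum of successor durations
Successors: activities 2 through 6 with durations [10, 8, 10, 8, 4]
Sum of successor durations = 40
LF = 42 - 40 = 2

2


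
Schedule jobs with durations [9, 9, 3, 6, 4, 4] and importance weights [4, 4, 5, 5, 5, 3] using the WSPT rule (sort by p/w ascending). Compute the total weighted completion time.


Compute p/w ratios and sort ascending (WSPT): [(3, 5), (4, 5), (6, 5), (4, 3), (9, 4), (9, 4)]
Compute weighted completion times:
  Job (p=3,w=5): C=3, w*C=5*3=15
  Job (p=4,w=5): C=7, w*C=5*7=35
  Job (p=6,w=5): C=13, w*C=5*13=65
  Job (p=4,w=3): C=17, w*C=3*17=51
  Job (p=9,w=4): C=26, w*C=4*26=104
  Job (p=9,w=4): C=35, w*C=4*35=140
Total weighted completion time = 410

410


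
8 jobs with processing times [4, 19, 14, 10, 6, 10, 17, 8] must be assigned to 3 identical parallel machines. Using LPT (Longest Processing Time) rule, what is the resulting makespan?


Sort jobs in decreasing order (LPT): [19, 17, 14, 10, 10, 8, 6, 4]
Assign each job to the least loaded machine:
  Machine 1: jobs [19, 8, 4], load = 31
  Machine 2: jobs [17, 10], load = 27
  Machine 3: jobs [14, 10, 6], load = 30
Makespan = max load = 31

31


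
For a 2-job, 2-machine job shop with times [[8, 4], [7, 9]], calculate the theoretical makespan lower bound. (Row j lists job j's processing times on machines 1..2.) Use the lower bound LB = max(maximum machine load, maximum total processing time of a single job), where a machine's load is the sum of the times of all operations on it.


Machine loads:
  Machine 1: 8 + 7 = 15
  Machine 2: 4 + 9 = 13
Max machine load = 15
Job totals:
  Job 1: 12
  Job 2: 16
Max job total = 16
Lower bound = max(15, 16) = 16

16


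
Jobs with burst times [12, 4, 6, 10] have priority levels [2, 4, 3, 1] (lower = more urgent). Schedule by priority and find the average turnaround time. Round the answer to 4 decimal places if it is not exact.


Sort by priority (ascending = highest first):
Order: [(1, 10), (2, 12), (3, 6), (4, 4)]
Completion times:
  Priority 1, burst=10, C=10
  Priority 2, burst=12, C=22
  Priority 3, burst=6, C=28
  Priority 4, burst=4, C=32
Average turnaround = 92/4 = 23.0

23.0


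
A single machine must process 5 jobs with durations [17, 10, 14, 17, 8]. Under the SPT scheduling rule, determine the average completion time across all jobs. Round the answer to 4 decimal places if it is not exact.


Sort jobs by processing time (SPT order): [8, 10, 14, 17, 17]
Compute completion times sequentially:
  Job 1: processing = 8, completes at 8
  Job 2: processing = 10, completes at 18
  Job 3: processing = 14, completes at 32
  Job 4: processing = 17, completes at 49
  Job 5: processing = 17, completes at 66
Sum of completion times = 173
Average completion time = 173/5 = 34.6

34.6


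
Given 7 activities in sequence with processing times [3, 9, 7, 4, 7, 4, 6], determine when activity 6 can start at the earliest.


Activity 6 starts after activities 1 through 5 complete.
Predecessor durations: [3, 9, 7, 4, 7]
ES = 3 + 9 + 7 + 4 + 7 = 30

30


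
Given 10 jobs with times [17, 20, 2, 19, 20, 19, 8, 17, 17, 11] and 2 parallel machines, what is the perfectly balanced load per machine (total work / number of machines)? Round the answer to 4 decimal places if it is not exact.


Total processing time = 17 + 20 + 2 + 19 + 20 + 19 + 8 + 17 + 17 + 11 = 150
Number of machines = 2
Ideal balanced load = 150 / 2 = 75.0

75.0


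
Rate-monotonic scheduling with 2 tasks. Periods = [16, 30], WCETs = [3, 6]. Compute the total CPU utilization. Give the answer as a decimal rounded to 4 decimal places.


Compute individual utilizations (exact fractions):
  Task 1: C/T = 3/16 (approx. 0.1875)
  Task 2: C/T = 6/30 = 1/5 (approx. 0.2)
Total utilization U = 3/16 + 1/5 = 31/80
Rounded to 4 decimal places: U = 0.3875
RM (Liu & Layland) bound for 2 tasks = 0.828427; compare with U = 31/80 (approx. 0.387500)
U <= bound, so schedulable by RM sufficient condition.

0.3875


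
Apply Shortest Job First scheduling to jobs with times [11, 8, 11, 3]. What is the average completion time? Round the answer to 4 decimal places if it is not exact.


SJF order (ascending): [3, 8, 11, 11]
Completion times:
  Job 1: burst=3, C=3
  Job 2: burst=8, C=11
  Job 3: burst=11, C=22
  Job 4: burst=11, C=33
Average completion = 69/4 = 17.25

17.25


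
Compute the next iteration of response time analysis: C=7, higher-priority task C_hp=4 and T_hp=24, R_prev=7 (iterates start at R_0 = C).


R_next = C + ceil(R_prev / T_hp) * C_hp
ceil(7 / 24) = ceil(0.2917) = 1
Interference = 1 * 4 = 4
R_next = 7 + 4 = 11

11


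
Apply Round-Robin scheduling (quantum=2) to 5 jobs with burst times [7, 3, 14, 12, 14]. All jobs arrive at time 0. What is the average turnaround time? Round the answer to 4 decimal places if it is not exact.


Time quantum = 2
Execution trace:
  J1 runs 2 units, time = 2
  J2 runs 2 units, time = 4
  J3 runs 2 units, time = 6
  J4 runs 2 units, time = 8
  J5 runs 2 units, time = 10
  J1 runs 2 units, time = 12
  J2 runs 1 units, time = 13
  J3 runs 2 units, time = 15
  J4 runs 2 units, time = 17
  J5 runs 2 units, time = 19
  J1 runs 2 units, time = 21
  J3 runs 2 units, time = 23
  J4 runs 2 units, time = 25
  J5 runs 2 units, time = 27
  J1 runs 1 units, time = 28
  J3 runs 2 units, time = 30
  J4 runs 2 units, time = 32
  J5 runs 2 units, time = 34
  J3 runs 2 units, time = 36
  J4 runs 2 units, time = 38
  J5 runs 2 units, time = 40
  J3 runs 2 units, time = 42
  J4 runs 2 units, time = 44
  J5 runs 2 units, time = 46
  J3 runs 2 units, time = 48
  J5 runs 2 units, time = 50
Finish times: [28, 13, 48, 44, 50]
Average turnaround = 183/5 = 36.6

36.6


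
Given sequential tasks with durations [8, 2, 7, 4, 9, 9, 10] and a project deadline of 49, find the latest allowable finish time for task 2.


LF(activity 2) = deadline - sum of successor durations
Successors: activities 3 through 7 with durations [7, 4, 9, 9, 10]
Sum of successor durations = 39
LF = 49 - 39 = 10

10


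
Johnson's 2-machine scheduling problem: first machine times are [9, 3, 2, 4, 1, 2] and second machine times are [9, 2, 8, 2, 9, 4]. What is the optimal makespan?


Apply Johnson's rule:
  Group 1 (a <= b): [(5, 1, 9), (3, 2, 8), (6, 2, 4), (1, 9, 9)]
  Group 2 (a > b): [(2, 3, 2), (4, 4, 2)]
Optimal job order: [5, 3, 6, 1, 2, 4]
Schedule:
  Job 5: M1 done at 1, M2 done at 10
  Job 3: M1 done at 3, M2 done at 18
  Job 6: M1 done at 5, M2 done at 22
  Job 1: M1 done at 14, M2 done at 31
  Job 2: M1 done at 17, M2 done at 33
  Job 4: M1 done at 21, M2 done at 35
Makespan = 35

35


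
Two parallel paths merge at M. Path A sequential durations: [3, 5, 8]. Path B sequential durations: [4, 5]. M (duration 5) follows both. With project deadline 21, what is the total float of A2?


Forward pass: ES(A2) = sum of predecessors on chain A = 3
EF = ES + duration = 3 + 5 = 8
Backward pass: LF(M) = deadline = 21; LS(M) = 21 - 5 = 16
LF(A2) = LS(M) - sum(successors on chain A) = 16 - 8 = 8
LS = LF - duration = 8 - 5 = 3
Total float = LS - ES = 3 - 3 = 0

0


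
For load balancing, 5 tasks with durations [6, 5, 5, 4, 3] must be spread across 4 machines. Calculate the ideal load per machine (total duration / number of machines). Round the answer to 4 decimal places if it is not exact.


Total processing time = 6 + 5 + 5 + 4 + 3 = 23
Number of machines = 4
Ideal balanced load = 23 / 4 = 5.75

5.75


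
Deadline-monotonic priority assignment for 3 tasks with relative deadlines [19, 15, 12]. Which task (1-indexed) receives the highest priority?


Sort tasks by relative deadline (ascending):
  Task 3: deadline = 12
  Task 2: deadline = 15
  Task 1: deadline = 19
Priority order (highest first): [3, 2, 1]
Highest priority task = 3

3


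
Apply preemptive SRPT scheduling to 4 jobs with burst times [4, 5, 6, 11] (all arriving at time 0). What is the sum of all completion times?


Since all jobs arrive at t=0, SRPT equals SPT ordering.
SPT order: [4, 5, 6, 11]
Completion times:
  Job 1: p=4, C=4
  Job 2: p=5, C=9
  Job 3: p=6, C=15
  Job 4: p=11, C=26
Total completion time = 4 + 9 + 15 + 26 = 54

54


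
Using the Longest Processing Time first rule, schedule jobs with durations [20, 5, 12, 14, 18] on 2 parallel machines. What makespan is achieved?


Sort jobs in decreasing order (LPT): [20, 18, 14, 12, 5]
Assign each job to the least loaded machine:
  Machine 1: jobs [20, 12, 5], load = 37
  Machine 2: jobs [18, 14], load = 32
Makespan = max load = 37

37


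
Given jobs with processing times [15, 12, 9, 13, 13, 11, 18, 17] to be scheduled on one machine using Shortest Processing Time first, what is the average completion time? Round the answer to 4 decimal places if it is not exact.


Sort jobs by processing time (SPT order): [9, 11, 12, 13, 13, 15, 17, 18]
Compute completion times sequentially:
  Job 1: processing = 9, completes at 9
  Job 2: processing = 11, completes at 20
  Job 3: processing = 12, completes at 32
  Job 4: processing = 13, completes at 45
  Job 5: processing = 13, completes at 58
  Job 6: processing = 15, completes at 73
  Job 7: processing = 17, completes at 90
  Job 8: processing = 18, completes at 108
Sum of completion times = 435
Average completion time = 435/8 = 54.375

54.375


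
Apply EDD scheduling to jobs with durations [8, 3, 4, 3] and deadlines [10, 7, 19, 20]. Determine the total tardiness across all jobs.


Sort by due date (EDD order): [(3, 7), (8, 10), (4, 19), (3, 20)]
Compute completion times and tardiness:
  Job 1: p=3, d=7, C=3, tardiness=max(0,3-7)=0
  Job 2: p=8, d=10, C=11, tardiness=max(0,11-10)=1
  Job 3: p=4, d=19, C=15, tardiness=max(0,15-19)=0
  Job 4: p=3, d=20, C=18, tardiness=max(0,18-20)=0
Total tardiness = 1

1


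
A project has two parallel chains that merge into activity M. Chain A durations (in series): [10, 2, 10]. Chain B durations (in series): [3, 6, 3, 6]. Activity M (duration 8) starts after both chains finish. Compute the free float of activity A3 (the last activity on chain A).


ES(A3) = sum of predecessors on chain A = 12
EF(A3) = ES + duration = 12 + 10 = 22
Successor of A3 is M. ES(M) = max(sum(A), sum(B)) = max(22, 18) = 22
Free float = ES(successor) - EF(current) = 22 - 22 = 0

0


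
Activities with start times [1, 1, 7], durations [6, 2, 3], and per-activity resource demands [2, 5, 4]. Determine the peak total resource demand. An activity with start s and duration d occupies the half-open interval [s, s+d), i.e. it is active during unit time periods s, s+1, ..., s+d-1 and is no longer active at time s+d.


Each activity i is active on [start_i, start_i + duration_i).
Compute total resource usage per time slot:
  t=0: active resources = [], total = 0
  t=1: active resources = [2, 5], total = 7
  t=2: active resources = [2, 5], total = 7
  t=3: active resources = [2], total = 2
  t=4: active resources = [2], total = 2
  t=5: active resources = [2], total = 2
  t=6: active resources = [2], total = 2
  t=7: active resources = [4], total = 4
  t=8: active resources = [4], total = 4
  t=9: active resources = [4], total = 4
Peak resource demand = 7

7


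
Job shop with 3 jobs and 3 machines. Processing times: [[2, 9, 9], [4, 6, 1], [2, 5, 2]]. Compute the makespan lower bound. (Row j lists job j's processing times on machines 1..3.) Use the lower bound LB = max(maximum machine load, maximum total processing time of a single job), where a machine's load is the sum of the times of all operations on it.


Machine loads:
  Machine 1: 2 + 4 + 2 = 8
  Machine 2: 9 + 6 + 5 = 20
  Machine 3: 9 + 1 + 2 = 12
Max machine load = 20
Job totals:
  Job 1: 20
  Job 2: 11
  Job 3: 9
Max job total = 20
Lower bound = max(20, 20) = 20

20


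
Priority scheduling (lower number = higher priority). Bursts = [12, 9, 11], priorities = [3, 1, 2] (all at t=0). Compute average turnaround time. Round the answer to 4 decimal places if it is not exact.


Sort by priority (ascending = highest first):
Order: [(1, 9), (2, 11), (3, 12)]
Completion times:
  Priority 1, burst=9, C=9
  Priority 2, burst=11, C=20
  Priority 3, burst=12, C=32
Average turnaround = 61/3 = 20.3333

20.3333


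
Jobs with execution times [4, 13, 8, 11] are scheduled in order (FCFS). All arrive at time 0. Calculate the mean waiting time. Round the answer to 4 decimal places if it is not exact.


FCFS order (as given): [4, 13, 8, 11]
Waiting times:
  Job 1: wait = 0
  Job 2: wait = 4
  Job 3: wait = 17
  Job 4: wait = 25
Sum of waiting times = 46
Average waiting time = 46/4 = 11.5

11.5


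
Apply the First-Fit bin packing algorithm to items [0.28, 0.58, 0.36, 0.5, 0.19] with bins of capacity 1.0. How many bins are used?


Place items sequentially using First-Fit:
  Item 0.28 -> new Bin 1
  Item 0.58 -> Bin 1 (now 0.86)
  Item 0.36 -> new Bin 2
  Item 0.5 -> Bin 2 (now 0.86)
  Item 0.19 -> new Bin 3
Total bins used = 3

3


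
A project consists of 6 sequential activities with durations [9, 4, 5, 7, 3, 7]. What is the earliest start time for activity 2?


Activity 2 starts after activities 1 through 1 complete.
Predecessor durations: [9]
ES = 9 = 9

9


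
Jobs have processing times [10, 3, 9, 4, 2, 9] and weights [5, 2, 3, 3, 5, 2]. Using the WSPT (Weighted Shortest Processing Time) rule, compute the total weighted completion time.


Compute p/w ratios and sort ascending (WSPT): [(2, 5), (4, 3), (3, 2), (10, 5), (9, 3), (9, 2)]
Compute weighted completion times:
  Job (p=2,w=5): C=2, w*C=5*2=10
  Job (p=4,w=3): C=6, w*C=3*6=18
  Job (p=3,w=2): C=9, w*C=2*9=18
  Job (p=10,w=5): C=19, w*C=5*19=95
  Job (p=9,w=3): C=28, w*C=3*28=84
  Job (p=9,w=2): C=37, w*C=2*37=74
Total weighted completion time = 299

299


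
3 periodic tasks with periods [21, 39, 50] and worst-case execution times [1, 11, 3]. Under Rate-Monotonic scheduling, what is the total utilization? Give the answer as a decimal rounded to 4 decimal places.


Compute individual utilizations (exact fractions):
  Task 1: C/T = 1/21 (approx. 0.0476)
  Task 2: C/T = 11/39 (approx. 0.2821)
  Task 3: C/T = 3/50 (approx. 0.06)
Total utilization U = 1/21 + 11/39 + 3/50 = 1773/4550
Rounded to 4 decimal places: U = 0.3897
RM (Liu & Layland) bound for 3 tasks = 0.779763; compare with U = 1773/4550 (approx. 0.389670)
U <= bound, so schedulable by RM sufficient condition.

0.3897


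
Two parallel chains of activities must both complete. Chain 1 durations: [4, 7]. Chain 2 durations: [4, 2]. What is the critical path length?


Path A total = 4 + 7 = 11
Path B total = 4 + 2 = 6
Critical path = longest path = max(11, 6) = 11

11


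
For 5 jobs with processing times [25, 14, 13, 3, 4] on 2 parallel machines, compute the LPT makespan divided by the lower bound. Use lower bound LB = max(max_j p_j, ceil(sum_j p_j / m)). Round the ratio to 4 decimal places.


LPT order: [25, 14, 13, 4, 3]
Machine loads after assignment: [29, 30]
LPT makespan = 30
Lower bound = max(max_job, ceil(total/2)) = max(25, 30) = 30
Ratio = 30 / 30 = 1.0

1.0


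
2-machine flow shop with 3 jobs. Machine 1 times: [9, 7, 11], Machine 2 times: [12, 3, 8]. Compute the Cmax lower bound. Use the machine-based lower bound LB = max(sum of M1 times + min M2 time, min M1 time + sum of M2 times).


LB1 = sum(M1 times) + min(M2 times) = 27 + 3 = 30
LB2 = min(M1 times) + sum(M2 times) = 7 + 23 = 30
Lower bound = max(LB1, LB2) = max(30, 30) = 30

30


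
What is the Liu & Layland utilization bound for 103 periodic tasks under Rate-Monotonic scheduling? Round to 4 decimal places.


Compute 2^(1/103) = 1.0067522788
Subtract 1: 1.0067522788 - 1 = 0.0067522788
Multiply by n: 103 * 0.0067522788 = 0.6954847164
Round to 4 dp: 0.6955

0.6955


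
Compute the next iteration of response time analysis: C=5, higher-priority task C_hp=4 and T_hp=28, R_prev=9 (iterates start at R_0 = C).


R_next = C + ceil(R_prev / T_hp) * C_hp
ceil(9 / 28) = ceil(0.3214) = 1
Interference = 1 * 4 = 4
R_next = 5 + 4 = 9
R_next = R_prev, so the iteration has converged (response time = 9).

9


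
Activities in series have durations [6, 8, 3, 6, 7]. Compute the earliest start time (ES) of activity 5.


Activity 5 starts after activities 1 through 4 complete.
Predecessor durations: [6, 8, 3, 6]
ES = 6 + 8 + 3 + 6 = 23

23


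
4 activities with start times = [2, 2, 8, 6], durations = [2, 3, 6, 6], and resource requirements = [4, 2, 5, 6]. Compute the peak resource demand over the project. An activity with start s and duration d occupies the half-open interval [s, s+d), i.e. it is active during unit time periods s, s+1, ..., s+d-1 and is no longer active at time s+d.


Each activity i is active on [start_i, start_i + duration_i).
Compute total resource usage per time slot:
  t=0: active resources = [], total = 0
  t=1: active resources = [], total = 0
  t=2: active resources = [4, 2], total = 6
  t=3: active resources = [4, 2], total = 6
  t=4: active resources = [2], total = 2
  t=5: active resources = [], total = 0
  t=6: active resources = [6], total = 6
  t=7: active resources = [6], total = 6
  t=8: active resources = [5, 6], total = 11
  t=9: active resources = [5, 6], total = 11
  t=10: active resources = [5, 6], total = 11
  t=11: active resources = [5, 6], total = 11
  t=12: active resources = [5], total = 5
  t=13: active resources = [5], total = 5
Peak resource demand = 11

11


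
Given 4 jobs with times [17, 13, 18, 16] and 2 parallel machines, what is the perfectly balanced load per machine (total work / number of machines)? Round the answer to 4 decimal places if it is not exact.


Total processing time = 17 + 13 + 18 + 16 = 64
Number of machines = 2
Ideal balanced load = 64 / 2 = 32.0

32.0


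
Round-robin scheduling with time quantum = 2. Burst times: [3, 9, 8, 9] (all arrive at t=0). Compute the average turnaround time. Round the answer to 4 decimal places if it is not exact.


Time quantum = 2
Execution trace:
  J1 runs 2 units, time = 2
  J2 runs 2 units, time = 4
  J3 runs 2 units, time = 6
  J4 runs 2 units, time = 8
  J1 runs 1 units, time = 9
  J2 runs 2 units, time = 11
  J3 runs 2 units, time = 13
  J4 runs 2 units, time = 15
  J2 runs 2 units, time = 17
  J3 runs 2 units, time = 19
  J4 runs 2 units, time = 21
  J2 runs 2 units, time = 23
  J3 runs 2 units, time = 25
  J4 runs 2 units, time = 27
  J2 runs 1 units, time = 28
  J4 runs 1 units, time = 29
Finish times: [9, 28, 25, 29]
Average turnaround = 91/4 = 22.75

22.75


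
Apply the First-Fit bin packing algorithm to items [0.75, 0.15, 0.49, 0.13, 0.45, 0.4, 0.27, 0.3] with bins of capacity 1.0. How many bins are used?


Place items sequentially using First-Fit:
  Item 0.75 -> new Bin 1
  Item 0.15 -> Bin 1 (now 0.9)
  Item 0.49 -> new Bin 2
  Item 0.13 -> Bin 2 (now 0.62)
  Item 0.45 -> new Bin 3
  Item 0.4 -> Bin 3 (now 0.85)
  Item 0.27 -> Bin 2 (now 0.89)
  Item 0.3 -> new Bin 4
Total bins used = 4

4


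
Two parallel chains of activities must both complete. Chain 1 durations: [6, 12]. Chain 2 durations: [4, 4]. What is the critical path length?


Path A total = 6 + 12 = 18
Path B total = 4 + 4 = 8
Critical path = longest path = max(18, 8) = 18

18


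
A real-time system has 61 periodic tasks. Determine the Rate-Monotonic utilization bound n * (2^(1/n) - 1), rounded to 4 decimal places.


Compute 2^(1/61) = 1.0114278734
Subtract 1: 1.0114278734 - 1 = 0.0114278734
Multiply by n: 61 * 0.0114278734 = 0.6971002774
Round to 4 dp: 0.6971

0.6971


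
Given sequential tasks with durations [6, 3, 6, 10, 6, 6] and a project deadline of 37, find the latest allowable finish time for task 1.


LF(activity 1) = deadline - sum of successor durations
Successors: activities 2 through 6 with durations [3, 6, 10, 6, 6]
Sum of successor durations = 31
LF = 37 - 31 = 6

6


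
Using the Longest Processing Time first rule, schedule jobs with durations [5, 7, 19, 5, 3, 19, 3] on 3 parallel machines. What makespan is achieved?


Sort jobs in decreasing order (LPT): [19, 19, 7, 5, 5, 3, 3]
Assign each job to the least loaded machine:
  Machine 1: jobs [19, 3], load = 22
  Machine 2: jobs [19], load = 19
  Machine 3: jobs [7, 5, 5, 3], load = 20
Makespan = max load = 22

22


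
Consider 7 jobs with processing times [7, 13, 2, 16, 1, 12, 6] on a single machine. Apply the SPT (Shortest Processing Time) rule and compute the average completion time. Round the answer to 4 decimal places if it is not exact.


Sort jobs by processing time (SPT order): [1, 2, 6, 7, 12, 13, 16]
Compute completion times sequentially:
  Job 1: processing = 1, completes at 1
  Job 2: processing = 2, completes at 3
  Job 3: processing = 6, completes at 9
  Job 4: processing = 7, completes at 16
  Job 5: processing = 12, completes at 28
  Job 6: processing = 13, completes at 41
  Job 7: processing = 16, completes at 57
Sum of completion times = 155
Average completion time = 155/7 = 22.1429

22.1429


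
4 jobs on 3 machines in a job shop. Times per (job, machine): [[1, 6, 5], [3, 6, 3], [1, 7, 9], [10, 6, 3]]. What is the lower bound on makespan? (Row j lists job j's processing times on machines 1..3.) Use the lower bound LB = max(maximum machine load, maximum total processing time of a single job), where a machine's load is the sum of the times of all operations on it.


Machine loads:
  Machine 1: 1 + 3 + 1 + 10 = 15
  Machine 2: 6 + 6 + 7 + 6 = 25
  Machine 3: 5 + 3 + 9 + 3 = 20
Max machine load = 25
Job totals:
  Job 1: 12
  Job 2: 12
  Job 3: 17
  Job 4: 19
Max job total = 19
Lower bound = max(25, 19) = 25

25


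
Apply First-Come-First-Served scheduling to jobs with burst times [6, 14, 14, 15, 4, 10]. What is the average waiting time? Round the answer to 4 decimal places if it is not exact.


FCFS order (as given): [6, 14, 14, 15, 4, 10]
Waiting times:
  Job 1: wait = 0
  Job 2: wait = 6
  Job 3: wait = 20
  Job 4: wait = 34
  Job 5: wait = 49
  Job 6: wait = 53
Sum of waiting times = 162
Average waiting time = 162/6 = 27.0

27.0


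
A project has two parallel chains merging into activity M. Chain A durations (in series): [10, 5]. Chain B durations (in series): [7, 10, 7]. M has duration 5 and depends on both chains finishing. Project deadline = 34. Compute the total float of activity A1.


Forward pass: ES(A1) = sum of predecessors on chain A = 0
EF = ES + duration = 0 + 10 = 10
Backward pass: LF(M) = deadline = 34; LS(M) = 34 - 5 = 29
LF(A1) = LS(M) - sum(successors on chain A) = 29 - 5 = 24
LS = LF - duration = 24 - 10 = 14
Total float = LS - ES = 14 - 0 = 14

14


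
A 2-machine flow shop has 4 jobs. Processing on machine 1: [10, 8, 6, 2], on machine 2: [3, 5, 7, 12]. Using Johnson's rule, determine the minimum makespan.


Apply Johnson's rule:
  Group 1 (a <= b): [(4, 2, 12), (3, 6, 7)]
  Group 2 (a > b): [(2, 8, 5), (1, 10, 3)]
Optimal job order: [4, 3, 2, 1]
Schedule:
  Job 4: M1 done at 2, M2 done at 14
  Job 3: M1 done at 8, M2 done at 21
  Job 2: M1 done at 16, M2 done at 26
  Job 1: M1 done at 26, M2 done at 29
Makespan = 29

29


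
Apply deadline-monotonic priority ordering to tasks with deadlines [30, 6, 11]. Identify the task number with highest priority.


Sort tasks by relative deadline (ascending):
  Task 2: deadline = 6
  Task 3: deadline = 11
  Task 1: deadline = 30
Priority order (highest first): [2, 3, 1]
Highest priority task = 2

2


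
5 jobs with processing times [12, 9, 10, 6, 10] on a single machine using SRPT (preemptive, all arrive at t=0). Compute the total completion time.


Since all jobs arrive at t=0, SRPT equals SPT ordering.
SPT order: [6, 9, 10, 10, 12]
Completion times:
  Job 1: p=6, C=6
  Job 2: p=9, C=15
  Job 3: p=10, C=25
  Job 4: p=10, C=35
  Job 5: p=12, C=47
Total completion time = 6 + 15 + 25 + 35 + 47 = 128

128


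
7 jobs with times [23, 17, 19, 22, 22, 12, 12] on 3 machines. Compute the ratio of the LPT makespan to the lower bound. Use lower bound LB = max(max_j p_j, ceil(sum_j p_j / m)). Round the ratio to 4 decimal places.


LPT order: [23, 22, 22, 19, 17, 12, 12]
Machine loads after assignment: [47, 41, 39]
LPT makespan = 47
Lower bound = max(max_job, ceil(total/3)) = max(23, 43) = 43
Ratio = 47 / 43 = 1.093

1.093


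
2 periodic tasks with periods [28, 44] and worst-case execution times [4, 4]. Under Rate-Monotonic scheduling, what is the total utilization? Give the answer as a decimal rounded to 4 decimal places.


Compute individual utilizations (exact fractions):
  Task 1: C/T = 4/28 = 1/7 (approx. 0.1429)
  Task 2: C/T = 4/44 = 1/11 (approx. 0.0909)
Total utilization U = 1/7 + 1/11 = 18/77
Rounded to 4 decimal places: U = 0.2338
RM (Liu & Layland) bound for 2 tasks = 0.828427; compare with U = 18/77 (approx. 0.233766)
U <= bound, so schedulable by RM sufficient condition.

0.2338


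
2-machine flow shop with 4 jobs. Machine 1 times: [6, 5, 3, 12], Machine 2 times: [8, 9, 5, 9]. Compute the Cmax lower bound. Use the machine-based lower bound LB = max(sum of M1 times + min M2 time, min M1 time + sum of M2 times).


LB1 = sum(M1 times) + min(M2 times) = 26 + 5 = 31
LB2 = min(M1 times) + sum(M2 times) = 3 + 31 = 34
Lower bound = max(LB1, LB2) = max(31, 34) = 34

34


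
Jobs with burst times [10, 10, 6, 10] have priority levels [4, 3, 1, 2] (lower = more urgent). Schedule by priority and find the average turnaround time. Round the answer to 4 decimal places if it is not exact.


Sort by priority (ascending = highest first):
Order: [(1, 6), (2, 10), (3, 10), (4, 10)]
Completion times:
  Priority 1, burst=6, C=6
  Priority 2, burst=10, C=16
  Priority 3, burst=10, C=26
  Priority 4, burst=10, C=36
Average turnaround = 84/4 = 21.0

21.0


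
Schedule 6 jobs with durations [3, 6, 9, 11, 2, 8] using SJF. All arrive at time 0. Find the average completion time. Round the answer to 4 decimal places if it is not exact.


SJF order (ascending): [2, 3, 6, 8, 9, 11]
Completion times:
  Job 1: burst=2, C=2
  Job 2: burst=3, C=5
  Job 3: burst=6, C=11
  Job 4: burst=8, C=19
  Job 5: burst=9, C=28
  Job 6: burst=11, C=39
Average completion = 104/6 = 17.3333

17.3333


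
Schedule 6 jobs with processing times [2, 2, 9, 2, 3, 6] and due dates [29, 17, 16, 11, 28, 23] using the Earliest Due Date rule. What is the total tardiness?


Sort by due date (EDD order): [(2, 11), (9, 16), (2, 17), (6, 23), (3, 28), (2, 29)]
Compute completion times and tardiness:
  Job 1: p=2, d=11, C=2, tardiness=max(0,2-11)=0
  Job 2: p=9, d=16, C=11, tardiness=max(0,11-16)=0
  Job 3: p=2, d=17, C=13, tardiness=max(0,13-17)=0
  Job 4: p=6, d=23, C=19, tardiness=max(0,19-23)=0
  Job 5: p=3, d=28, C=22, tardiness=max(0,22-28)=0
  Job 6: p=2, d=29, C=24, tardiness=max(0,24-29)=0
Total tardiness = 0

0


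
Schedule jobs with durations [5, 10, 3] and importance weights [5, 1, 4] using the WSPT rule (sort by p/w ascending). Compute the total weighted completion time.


Compute p/w ratios and sort ascending (WSPT): [(3, 4), (5, 5), (10, 1)]
Compute weighted completion times:
  Job (p=3,w=4): C=3, w*C=4*3=12
  Job (p=5,w=5): C=8, w*C=5*8=40
  Job (p=10,w=1): C=18, w*C=1*18=18
Total weighted completion time = 70

70


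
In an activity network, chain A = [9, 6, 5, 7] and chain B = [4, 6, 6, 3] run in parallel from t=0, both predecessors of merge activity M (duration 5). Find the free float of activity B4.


ES(B4) = sum of predecessors on chain B = 16
EF(B4) = ES + duration = 16 + 3 = 19
Successor of B4 is M. ES(M) = max(sum(A), sum(B)) = max(27, 19) = 27
Free float = ES(successor) - EF(current) = 27 - 19 = 8

8


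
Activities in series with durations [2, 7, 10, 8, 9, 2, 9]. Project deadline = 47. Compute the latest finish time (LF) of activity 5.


LF(activity 5) = deadline - sum of successor durations
Successors: activities 6 through 7 with durations [2, 9]
Sum of successor durations = 11
LF = 47 - 11 = 36

36


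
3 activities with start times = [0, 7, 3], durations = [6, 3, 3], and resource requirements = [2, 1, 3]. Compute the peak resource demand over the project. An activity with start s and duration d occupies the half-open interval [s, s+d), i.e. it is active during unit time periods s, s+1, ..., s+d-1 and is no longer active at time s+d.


Each activity i is active on [start_i, start_i + duration_i).
Compute total resource usage per time slot:
  t=0: active resources = [2], total = 2
  t=1: active resources = [2], total = 2
  t=2: active resources = [2], total = 2
  t=3: active resources = [2, 3], total = 5
  t=4: active resources = [2, 3], total = 5
  t=5: active resources = [2, 3], total = 5
  t=6: active resources = [], total = 0
  t=7: active resources = [1], total = 1
  t=8: active resources = [1], total = 1
  t=9: active resources = [1], total = 1
Peak resource demand = 5

5


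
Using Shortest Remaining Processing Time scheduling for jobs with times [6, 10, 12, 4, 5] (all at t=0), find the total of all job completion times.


Since all jobs arrive at t=0, SRPT equals SPT ordering.
SPT order: [4, 5, 6, 10, 12]
Completion times:
  Job 1: p=4, C=4
  Job 2: p=5, C=9
  Job 3: p=6, C=15
  Job 4: p=10, C=25
  Job 5: p=12, C=37
Total completion time = 4 + 9 + 15 + 25 + 37 = 90

90


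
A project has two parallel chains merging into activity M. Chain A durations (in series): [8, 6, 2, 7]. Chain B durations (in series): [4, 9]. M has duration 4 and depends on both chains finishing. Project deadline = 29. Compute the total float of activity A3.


Forward pass: ES(A3) = sum of predecessors on chain A = 14
EF = ES + duration = 14 + 2 = 16
Backward pass: LF(M) = deadline = 29; LS(M) = 29 - 4 = 25
LF(A3) = LS(M) - sum(successors on chain A) = 25 - 7 = 18
LS = LF - duration = 18 - 2 = 16
Total float = LS - ES = 16 - 14 = 2

2
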